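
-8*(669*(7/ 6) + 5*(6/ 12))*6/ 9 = -4176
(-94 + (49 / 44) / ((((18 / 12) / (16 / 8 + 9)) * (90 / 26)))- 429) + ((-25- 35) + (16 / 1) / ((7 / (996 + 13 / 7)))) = 1700.18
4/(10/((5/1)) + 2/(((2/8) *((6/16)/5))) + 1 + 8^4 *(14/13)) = 156/176309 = 0.00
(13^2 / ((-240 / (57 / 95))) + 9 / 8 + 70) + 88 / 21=629101 / 8400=74.89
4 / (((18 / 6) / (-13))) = -52 / 3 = -17.33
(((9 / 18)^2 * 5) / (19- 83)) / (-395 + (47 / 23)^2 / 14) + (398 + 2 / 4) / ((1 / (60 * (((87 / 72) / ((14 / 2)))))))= 10810083360485 / 2619152256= 4127.32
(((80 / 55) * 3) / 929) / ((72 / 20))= 0.00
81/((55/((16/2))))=648/55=11.78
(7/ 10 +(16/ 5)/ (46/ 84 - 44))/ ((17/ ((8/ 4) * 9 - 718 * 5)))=-20415766/ 155125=-131.61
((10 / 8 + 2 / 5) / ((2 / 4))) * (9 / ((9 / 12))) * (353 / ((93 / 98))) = 2283204 / 155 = 14730.35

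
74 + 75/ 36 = 913/ 12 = 76.08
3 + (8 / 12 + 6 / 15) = 4.07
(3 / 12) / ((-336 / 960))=-5 / 7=-0.71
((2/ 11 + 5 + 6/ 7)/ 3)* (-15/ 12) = -775/ 308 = -2.52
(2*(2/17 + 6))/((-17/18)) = -3744/289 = -12.96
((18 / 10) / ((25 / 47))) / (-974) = -0.00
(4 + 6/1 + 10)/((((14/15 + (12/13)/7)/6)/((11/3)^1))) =300300/727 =413.07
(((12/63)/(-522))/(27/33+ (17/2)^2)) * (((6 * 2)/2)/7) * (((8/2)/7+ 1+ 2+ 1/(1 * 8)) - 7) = 814/57563289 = 0.00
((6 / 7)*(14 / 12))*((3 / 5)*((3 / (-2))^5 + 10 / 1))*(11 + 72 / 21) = 3333 / 160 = 20.83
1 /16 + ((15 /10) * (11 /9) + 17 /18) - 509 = -506.16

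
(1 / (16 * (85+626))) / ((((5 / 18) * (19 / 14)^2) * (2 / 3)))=147 / 570380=0.00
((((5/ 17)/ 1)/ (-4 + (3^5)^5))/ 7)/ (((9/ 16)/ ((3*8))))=640/ 302482033569723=0.00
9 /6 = 3 /2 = 1.50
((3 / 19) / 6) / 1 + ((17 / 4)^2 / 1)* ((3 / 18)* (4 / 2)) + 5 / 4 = 6655 / 912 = 7.30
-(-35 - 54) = 89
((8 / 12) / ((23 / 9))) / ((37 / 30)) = 180 / 851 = 0.21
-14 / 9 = -1.56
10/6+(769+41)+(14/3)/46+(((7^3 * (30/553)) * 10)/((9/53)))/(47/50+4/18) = 5002142804/2850873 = 1754.60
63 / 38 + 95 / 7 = 15.23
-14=-14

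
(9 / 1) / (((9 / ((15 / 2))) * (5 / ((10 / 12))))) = 5 / 4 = 1.25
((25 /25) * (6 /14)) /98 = 3 /686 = 0.00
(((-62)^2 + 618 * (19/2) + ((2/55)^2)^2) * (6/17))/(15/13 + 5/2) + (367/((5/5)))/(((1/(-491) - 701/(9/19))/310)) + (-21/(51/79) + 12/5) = 40175499149383514474/48322233291303125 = 831.41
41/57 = 0.72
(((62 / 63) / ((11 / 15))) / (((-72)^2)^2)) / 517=0.00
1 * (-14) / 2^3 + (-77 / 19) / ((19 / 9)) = -5299 / 1444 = -3.67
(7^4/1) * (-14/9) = -33614/9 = -3734.89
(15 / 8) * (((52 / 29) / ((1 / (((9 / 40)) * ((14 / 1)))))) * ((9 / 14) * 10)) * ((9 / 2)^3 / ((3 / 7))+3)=27246375 / 1856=14680.16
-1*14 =-14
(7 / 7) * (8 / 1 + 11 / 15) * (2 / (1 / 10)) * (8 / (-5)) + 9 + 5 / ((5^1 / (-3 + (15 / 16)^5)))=-4289868127 / 15728640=-272.74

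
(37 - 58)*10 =-210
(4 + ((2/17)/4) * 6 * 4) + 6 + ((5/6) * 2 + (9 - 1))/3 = 2131/153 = 13.93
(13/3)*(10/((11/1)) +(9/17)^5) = 4.12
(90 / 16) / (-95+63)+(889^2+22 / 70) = 7081277401 / 8960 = 790321.14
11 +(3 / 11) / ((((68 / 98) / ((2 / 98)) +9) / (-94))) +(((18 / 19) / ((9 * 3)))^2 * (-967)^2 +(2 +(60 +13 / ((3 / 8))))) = 1933731827 / 1536777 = 1258.30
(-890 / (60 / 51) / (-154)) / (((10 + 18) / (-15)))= -22695 / 8624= -2.63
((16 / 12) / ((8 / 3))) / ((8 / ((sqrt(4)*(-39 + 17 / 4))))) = -139 / 32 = -4.34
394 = 394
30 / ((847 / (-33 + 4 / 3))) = -950 / 847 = -1.12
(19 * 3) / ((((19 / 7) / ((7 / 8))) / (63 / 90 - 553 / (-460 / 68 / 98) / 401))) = 280352079 / 737840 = 379.96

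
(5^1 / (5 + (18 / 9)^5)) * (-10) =-50 / 37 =-1.35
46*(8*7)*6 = 15456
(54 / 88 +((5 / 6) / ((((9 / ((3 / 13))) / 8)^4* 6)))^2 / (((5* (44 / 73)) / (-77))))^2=137002689091307105718055050980089 / 363838877508833111557607789152656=0.38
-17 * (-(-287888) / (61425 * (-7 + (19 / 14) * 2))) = 2447048 / 131625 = 18.59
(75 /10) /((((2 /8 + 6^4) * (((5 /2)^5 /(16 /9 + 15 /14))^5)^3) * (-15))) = -488929750576628074797886806565886143032183567018096590848 /134155143369997619458404476186725473951344249357031657154948334209620952606201171875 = -0.00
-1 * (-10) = 10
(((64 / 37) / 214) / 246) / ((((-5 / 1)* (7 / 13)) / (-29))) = 6032 / 17043495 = 0.00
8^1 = 8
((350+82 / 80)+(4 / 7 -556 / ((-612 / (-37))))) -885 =-24291049 / 42840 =-567.02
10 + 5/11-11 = -6/11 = -0.55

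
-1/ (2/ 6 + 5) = -3/ 16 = -0.19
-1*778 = -778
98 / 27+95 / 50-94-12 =-27127 / 270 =-100.47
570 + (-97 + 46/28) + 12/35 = 33249/70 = 474.99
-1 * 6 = -6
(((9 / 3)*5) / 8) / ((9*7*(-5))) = -1 / 168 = -0.01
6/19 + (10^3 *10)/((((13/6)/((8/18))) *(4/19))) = 7220234/741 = 9743.91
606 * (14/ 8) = 2121/ 2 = 1060.50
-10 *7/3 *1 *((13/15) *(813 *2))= -98644/3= -32881.33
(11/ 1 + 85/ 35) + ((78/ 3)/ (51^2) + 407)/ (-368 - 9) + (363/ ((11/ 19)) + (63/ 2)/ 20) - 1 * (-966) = 441199551817/ 274561560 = 1606.92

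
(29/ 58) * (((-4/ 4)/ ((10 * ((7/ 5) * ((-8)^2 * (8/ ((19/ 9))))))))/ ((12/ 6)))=-19/ 258048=-0.00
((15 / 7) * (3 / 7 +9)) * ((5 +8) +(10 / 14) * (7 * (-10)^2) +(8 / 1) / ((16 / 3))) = 10395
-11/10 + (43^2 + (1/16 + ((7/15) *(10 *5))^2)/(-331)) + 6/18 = 440078923/238320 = 1846.59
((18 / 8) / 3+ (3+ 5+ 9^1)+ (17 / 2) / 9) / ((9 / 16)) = 2692 / 81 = 33.23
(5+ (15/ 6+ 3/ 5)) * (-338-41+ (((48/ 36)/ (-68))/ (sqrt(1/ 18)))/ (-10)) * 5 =-30699/ 2+ 81 * sqrt(2)/ 340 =-15349.16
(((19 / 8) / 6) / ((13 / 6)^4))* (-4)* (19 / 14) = -19494 / 199927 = -0.10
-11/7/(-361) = 11/2527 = 0.00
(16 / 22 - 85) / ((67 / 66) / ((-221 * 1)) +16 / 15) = -2048670 / 25819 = -79.35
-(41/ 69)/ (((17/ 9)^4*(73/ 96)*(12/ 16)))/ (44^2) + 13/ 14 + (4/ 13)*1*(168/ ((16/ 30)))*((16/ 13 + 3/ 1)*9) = 148198833554480507/ 40146389357074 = 3691.46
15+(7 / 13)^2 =2584 / 169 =15.29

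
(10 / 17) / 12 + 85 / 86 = 2275 / 2193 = 1.04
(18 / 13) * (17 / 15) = 102 / 65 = 1.57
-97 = -97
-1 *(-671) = 671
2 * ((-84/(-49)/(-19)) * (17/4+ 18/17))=-114/119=-0.96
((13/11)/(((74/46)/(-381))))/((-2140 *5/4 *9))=37973/3266175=0.01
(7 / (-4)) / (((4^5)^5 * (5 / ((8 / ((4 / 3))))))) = -21 / 11258999068426240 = -0.00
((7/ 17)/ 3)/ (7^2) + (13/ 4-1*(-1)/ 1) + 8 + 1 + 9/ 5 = 107477/ 7140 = 15.05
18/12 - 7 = -5.50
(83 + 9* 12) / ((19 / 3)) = 573 / 19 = 30.16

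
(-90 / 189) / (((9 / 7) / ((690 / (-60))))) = 115 / 27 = 4.26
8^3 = 512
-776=-776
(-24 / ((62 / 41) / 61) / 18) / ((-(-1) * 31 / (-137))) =685274 / 2883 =237.69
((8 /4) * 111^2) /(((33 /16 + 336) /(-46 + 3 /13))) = -26065760 /7813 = -3336.20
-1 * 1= -1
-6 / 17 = -0.35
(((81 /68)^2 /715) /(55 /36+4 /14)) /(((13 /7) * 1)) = 2893401 /4910474140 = 0.00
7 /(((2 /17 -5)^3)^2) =168962983 /326940373369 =0.00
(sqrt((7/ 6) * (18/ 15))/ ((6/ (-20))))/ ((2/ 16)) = -16 * sqrt(35)/ 3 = -31.55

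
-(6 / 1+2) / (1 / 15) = -120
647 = 647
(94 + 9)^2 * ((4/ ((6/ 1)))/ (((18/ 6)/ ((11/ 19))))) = 233398/ 171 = 1364.90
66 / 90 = 11 / 15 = 0.73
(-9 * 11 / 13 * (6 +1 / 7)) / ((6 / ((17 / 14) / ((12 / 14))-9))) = 473 / 8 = 59.12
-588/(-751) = 588/751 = 0.78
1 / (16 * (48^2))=1 / 36864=0.00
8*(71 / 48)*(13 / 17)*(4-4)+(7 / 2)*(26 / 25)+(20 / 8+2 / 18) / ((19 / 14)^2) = 410809 / 81225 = 5.06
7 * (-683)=-4781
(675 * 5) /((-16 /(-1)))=3375 /16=210.94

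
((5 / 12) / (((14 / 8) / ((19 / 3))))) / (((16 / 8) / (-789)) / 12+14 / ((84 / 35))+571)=24985 / 9557548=0.00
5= 5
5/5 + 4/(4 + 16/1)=6/5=1.20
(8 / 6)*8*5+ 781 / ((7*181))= 205063 / 3801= 53.95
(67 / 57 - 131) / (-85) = 1480 / 969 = 1.53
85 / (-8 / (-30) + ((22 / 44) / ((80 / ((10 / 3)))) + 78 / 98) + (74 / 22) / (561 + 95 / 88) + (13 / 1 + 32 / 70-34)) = -4.37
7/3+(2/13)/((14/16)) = 2.51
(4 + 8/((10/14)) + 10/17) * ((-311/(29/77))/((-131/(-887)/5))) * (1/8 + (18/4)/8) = -156779739809/516664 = -303446.22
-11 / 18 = -0.61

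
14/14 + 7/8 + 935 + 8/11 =82509/88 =937.60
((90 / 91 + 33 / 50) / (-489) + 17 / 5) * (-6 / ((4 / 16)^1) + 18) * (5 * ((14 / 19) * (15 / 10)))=-22671981 / 201305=-112.63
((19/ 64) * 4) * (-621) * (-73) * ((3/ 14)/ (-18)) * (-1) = 287109/ 448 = 640.87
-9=-9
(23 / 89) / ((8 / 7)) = 161 / 712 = 0.23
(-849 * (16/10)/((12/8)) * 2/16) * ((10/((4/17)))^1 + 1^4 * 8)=-28583/5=-5716.60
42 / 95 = 0.44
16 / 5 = 3.20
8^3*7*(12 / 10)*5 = 21504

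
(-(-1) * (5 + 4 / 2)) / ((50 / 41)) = 287 / 50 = 5.74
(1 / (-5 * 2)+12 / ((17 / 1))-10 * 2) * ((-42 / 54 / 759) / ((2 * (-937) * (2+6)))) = -7693 / 5803253280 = -0.00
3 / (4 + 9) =3 / 13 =0.23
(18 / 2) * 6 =54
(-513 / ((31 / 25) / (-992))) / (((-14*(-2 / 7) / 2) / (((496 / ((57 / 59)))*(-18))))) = -1896307200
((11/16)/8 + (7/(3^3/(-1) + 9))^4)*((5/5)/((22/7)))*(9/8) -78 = -1280347483/16422912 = -77.96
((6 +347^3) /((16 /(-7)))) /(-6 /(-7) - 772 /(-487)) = -997042171727 /133216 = -7484402.56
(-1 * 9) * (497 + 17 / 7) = -31464 / 7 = -4494.86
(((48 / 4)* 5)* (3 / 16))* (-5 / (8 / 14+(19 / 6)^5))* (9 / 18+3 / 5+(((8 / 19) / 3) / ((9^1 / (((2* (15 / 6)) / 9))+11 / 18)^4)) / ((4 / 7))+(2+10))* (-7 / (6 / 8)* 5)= 107.80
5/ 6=0.83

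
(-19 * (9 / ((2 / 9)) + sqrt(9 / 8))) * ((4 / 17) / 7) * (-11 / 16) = 18.25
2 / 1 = 2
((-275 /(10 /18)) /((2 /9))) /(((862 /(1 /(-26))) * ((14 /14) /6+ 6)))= 13365 /829244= 0.02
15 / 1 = 15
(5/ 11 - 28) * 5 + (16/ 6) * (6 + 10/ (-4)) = -4237/ 33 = -128.39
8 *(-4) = -32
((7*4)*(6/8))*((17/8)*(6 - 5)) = 44.62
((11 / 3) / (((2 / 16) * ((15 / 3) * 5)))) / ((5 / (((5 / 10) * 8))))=352 / 375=0.94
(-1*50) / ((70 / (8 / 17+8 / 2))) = -380 / 119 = -3.19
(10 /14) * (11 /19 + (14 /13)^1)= 2045 /1729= 1.18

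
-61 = -61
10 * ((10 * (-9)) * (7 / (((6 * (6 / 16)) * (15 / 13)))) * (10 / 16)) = -4550 / 3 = -1516.67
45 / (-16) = -45 / 16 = -2.81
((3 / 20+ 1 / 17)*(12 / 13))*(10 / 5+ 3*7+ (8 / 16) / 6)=19667 / 4420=4.45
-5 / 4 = -1.25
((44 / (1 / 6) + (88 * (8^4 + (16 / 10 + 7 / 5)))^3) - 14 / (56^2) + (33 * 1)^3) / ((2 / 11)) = 258133554032751809.48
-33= -33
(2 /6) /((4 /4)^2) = 0.33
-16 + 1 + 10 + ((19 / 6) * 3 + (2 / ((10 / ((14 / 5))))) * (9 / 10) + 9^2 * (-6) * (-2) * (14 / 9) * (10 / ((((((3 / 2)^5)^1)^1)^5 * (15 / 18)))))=14964950048953 / 2615088300750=5.72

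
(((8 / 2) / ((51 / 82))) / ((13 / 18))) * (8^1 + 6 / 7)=122016 / 1547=78.87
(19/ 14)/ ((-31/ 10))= -95/ 217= -0.44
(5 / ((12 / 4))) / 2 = 5 / 6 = 0.83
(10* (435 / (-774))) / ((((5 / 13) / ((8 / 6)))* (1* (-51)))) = 7540 / 19737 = 0.38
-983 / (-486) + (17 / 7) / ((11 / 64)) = 604459 / 37422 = 16.15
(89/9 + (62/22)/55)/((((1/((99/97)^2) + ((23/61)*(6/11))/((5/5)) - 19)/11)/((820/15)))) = -4467016092/13328065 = -335.16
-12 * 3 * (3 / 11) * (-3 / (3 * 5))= 108 / 55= 1.96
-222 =-222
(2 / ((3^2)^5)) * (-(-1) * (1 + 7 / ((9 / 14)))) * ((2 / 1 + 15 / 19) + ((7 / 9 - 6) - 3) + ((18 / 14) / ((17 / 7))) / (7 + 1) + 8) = 6553001 / 6179595948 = 0.00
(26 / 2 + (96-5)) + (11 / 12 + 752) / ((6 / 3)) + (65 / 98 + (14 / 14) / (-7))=565631 / 1176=480.98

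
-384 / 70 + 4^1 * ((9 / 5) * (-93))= -23628 / 35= -675.09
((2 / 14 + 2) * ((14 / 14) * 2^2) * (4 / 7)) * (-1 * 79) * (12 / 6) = -37920 / 49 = -773.88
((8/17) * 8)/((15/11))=704/255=2.76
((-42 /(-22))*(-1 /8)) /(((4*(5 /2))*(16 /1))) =-0.00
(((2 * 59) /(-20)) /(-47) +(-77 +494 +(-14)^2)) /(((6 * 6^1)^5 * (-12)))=-288169 /341029232640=-0.00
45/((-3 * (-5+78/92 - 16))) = 230/309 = 0.74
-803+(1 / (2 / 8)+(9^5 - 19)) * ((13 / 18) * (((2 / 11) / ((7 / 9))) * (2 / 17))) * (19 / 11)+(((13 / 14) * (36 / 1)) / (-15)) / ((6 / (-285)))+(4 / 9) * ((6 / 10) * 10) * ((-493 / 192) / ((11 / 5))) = 1373747107 / 1036728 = 1325.08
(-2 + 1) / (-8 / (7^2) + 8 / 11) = -539 / 304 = -1.77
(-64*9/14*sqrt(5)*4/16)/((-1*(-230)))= -36*sqrt(5)/805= -0.10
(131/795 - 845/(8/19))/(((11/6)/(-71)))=906150067/11660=77714.41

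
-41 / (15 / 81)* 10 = -2214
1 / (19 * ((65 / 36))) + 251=310021 / 1235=251.03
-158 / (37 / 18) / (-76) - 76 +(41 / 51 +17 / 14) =-36626915 / 501942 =-72.97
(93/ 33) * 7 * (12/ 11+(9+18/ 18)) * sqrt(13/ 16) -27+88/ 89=-2315/ 89+13237 * sqrt(13)/ 242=171.21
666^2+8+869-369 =444064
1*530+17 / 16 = 531.06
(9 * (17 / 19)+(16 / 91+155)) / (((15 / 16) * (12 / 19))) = 125432 / 455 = 275.67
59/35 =1.69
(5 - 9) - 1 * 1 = -5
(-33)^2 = 1089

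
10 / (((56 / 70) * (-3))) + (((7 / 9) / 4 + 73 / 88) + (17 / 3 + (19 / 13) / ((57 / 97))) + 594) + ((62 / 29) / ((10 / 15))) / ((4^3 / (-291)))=1396011127 / 2388672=584.43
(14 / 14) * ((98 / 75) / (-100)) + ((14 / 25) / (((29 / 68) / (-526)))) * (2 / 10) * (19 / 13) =-285447113 / 1413750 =-201.91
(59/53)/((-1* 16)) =-59/848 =-0.07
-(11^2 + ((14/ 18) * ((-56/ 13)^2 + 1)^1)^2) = -815154586/ 2313441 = -352.36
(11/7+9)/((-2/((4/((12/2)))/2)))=-1.76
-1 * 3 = -3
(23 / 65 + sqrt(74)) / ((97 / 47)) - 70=-440269 / 6305 + 47 *sqrt(74) / 97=-65.66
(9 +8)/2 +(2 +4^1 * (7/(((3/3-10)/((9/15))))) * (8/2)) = 91/30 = 3.03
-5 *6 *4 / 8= -15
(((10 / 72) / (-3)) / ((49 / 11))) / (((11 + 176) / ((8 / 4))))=-5 / 44982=-0.00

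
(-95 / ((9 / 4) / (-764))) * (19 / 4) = 153224.44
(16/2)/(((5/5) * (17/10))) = 80/17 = 4.71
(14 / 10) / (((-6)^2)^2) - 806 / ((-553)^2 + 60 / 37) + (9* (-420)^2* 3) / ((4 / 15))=1309552482333678391 / 73321154640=17860500.00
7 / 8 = 0.88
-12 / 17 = -0.71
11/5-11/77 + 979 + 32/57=1958329/1995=981.62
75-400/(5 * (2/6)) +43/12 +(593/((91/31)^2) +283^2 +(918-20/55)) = 88446486125/1093092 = 80914.04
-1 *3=-3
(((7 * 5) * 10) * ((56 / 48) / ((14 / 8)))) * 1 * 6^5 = 1814400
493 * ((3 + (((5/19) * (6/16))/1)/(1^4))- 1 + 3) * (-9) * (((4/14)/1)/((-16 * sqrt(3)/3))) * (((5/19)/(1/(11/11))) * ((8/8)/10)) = 3438675 * sqrt(3)/323456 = 18.41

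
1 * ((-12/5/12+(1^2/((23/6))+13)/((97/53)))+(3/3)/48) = 3783667/535440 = 7.07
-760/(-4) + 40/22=2110/11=191.82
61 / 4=15.25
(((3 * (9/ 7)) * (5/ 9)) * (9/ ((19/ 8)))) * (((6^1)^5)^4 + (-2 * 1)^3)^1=564093016466857920/ 19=29689106129834627.37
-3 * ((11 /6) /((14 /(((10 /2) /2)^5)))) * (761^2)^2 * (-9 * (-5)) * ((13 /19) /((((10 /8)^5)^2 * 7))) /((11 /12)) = -3857408902987481088 /581875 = -6629274161954.85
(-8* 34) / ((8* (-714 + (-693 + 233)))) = 17 / 587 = 0.03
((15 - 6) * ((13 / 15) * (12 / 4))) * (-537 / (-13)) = 4833 / 5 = 966.60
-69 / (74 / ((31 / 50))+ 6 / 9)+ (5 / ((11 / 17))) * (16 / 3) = 14968559 / 368346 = 40.64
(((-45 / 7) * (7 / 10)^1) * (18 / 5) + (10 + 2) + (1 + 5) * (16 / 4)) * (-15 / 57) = -99 / 19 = -5.21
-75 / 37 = -2.03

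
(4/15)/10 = 2/75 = 0.03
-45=-45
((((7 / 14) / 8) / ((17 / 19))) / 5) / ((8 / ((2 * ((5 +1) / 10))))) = 57 / 27200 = 0.00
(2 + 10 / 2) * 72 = 504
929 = 929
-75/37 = -2.03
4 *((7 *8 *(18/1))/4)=1008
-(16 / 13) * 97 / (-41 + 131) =-776 / 585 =-1.33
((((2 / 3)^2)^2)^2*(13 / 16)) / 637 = 16 / 321489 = 0.00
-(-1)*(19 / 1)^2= 361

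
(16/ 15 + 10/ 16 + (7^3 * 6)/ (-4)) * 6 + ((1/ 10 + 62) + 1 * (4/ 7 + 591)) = -67849/ 28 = -2423.18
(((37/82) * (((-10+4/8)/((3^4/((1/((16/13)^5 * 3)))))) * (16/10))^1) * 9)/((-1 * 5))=261018979/14509670400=0.02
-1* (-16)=16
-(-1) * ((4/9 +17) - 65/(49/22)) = -11.74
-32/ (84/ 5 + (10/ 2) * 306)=-80/ 3867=-0.02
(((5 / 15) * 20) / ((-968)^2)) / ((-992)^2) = 5 / 691568689152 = 0.00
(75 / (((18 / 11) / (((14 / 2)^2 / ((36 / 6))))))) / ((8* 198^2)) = 1225 / 1026432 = 0.00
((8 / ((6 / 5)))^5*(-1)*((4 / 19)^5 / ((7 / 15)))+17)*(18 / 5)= 19.19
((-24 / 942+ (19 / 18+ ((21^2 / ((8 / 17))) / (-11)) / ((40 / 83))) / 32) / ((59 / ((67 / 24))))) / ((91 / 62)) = -20040667681 / 112685506560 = -0.18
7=7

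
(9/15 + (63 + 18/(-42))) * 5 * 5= 11055/7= 1579.29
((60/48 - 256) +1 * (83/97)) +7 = -95795/388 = -246.89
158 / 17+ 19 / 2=18.79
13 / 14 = 0.93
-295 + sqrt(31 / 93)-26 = -321 + sqrt(3) / 3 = -320.42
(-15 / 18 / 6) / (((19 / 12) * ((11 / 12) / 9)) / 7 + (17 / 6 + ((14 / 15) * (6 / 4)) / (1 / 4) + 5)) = -6300 / 610381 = -0.01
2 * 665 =1330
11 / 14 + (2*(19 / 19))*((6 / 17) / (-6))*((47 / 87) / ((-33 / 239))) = 851401 / 683298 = 1.25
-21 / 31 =-0.68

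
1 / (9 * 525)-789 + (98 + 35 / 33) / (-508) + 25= -20177264287 / 26403300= -764.19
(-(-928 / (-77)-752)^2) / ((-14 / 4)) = 6492529152 / 41503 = 156435.18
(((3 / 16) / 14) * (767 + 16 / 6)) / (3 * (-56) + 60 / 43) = -0.06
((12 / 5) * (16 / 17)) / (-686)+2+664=19417134 / 29155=666.00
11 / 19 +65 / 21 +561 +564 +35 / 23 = 10371808 / 9177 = 1130.20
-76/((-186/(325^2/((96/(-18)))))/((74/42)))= -74254375/5208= -14257.75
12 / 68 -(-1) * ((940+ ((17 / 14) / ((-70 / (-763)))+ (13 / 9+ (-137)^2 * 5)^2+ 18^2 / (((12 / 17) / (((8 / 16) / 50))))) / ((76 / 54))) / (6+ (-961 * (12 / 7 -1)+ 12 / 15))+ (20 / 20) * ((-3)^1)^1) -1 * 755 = -4244958414070843 / 460992060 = -9208311.34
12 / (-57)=-4 / 19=-0.21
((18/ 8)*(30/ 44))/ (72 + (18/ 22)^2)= 165/ 7816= 0.02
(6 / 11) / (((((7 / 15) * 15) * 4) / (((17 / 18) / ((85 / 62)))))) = 31 / 2310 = 0.01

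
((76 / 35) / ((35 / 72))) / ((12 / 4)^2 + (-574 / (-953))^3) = 4736142824544 / 9774064075825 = 0.48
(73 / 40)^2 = 5329 / 1600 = 3.33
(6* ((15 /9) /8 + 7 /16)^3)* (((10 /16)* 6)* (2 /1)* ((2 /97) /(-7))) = -148955 /4171776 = -0.04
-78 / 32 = -39 / 16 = -2.44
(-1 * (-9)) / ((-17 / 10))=-90 / 17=-5.29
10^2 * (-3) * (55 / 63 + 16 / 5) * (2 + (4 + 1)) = -25660 / 3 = -8553.33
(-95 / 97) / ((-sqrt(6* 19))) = 0.09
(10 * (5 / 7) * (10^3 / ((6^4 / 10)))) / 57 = 31250 / 32319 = 0.97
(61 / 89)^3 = 226981 / 704969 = 0.32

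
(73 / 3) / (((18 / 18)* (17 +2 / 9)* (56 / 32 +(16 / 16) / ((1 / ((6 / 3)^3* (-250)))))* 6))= -146 / 1238915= -0.00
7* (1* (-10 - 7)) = -119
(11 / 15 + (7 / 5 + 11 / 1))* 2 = 394 / 15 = 26.27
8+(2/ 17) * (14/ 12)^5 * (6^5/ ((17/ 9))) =304838/ 289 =1054.80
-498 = -498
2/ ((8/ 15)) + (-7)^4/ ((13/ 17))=163463/ 52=3143.52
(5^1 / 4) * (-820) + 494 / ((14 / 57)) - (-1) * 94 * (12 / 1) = 14800 / 7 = 2114.29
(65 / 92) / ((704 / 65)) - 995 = -64439935 / 64768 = -994.93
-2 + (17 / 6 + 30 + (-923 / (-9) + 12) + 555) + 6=12715 / 18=706.39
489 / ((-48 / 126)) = -1283.62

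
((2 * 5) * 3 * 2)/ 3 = 20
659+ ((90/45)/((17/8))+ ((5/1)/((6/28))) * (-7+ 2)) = 27707/51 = 543.27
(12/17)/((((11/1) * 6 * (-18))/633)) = -211/561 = -0.38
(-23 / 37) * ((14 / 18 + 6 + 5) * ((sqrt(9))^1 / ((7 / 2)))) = -4876 / 777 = -6.28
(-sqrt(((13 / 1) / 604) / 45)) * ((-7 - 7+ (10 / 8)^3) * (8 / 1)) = 257 * sqrt(9815) / 12080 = 2.11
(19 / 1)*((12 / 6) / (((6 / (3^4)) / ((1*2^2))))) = 2052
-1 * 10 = -10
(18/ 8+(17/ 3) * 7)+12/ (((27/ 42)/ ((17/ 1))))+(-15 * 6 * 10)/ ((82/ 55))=-40083/ 164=-244.41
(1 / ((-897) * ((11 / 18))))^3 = -216 / 35578826569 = -0.00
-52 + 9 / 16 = -823 / 16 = -51.44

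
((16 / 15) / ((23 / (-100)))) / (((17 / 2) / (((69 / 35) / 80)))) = -8 / 595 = -0.01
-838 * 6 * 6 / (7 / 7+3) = -7542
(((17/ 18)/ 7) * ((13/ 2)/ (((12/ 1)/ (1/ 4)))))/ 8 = 221/ 96768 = 0.00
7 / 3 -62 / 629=4217 / 1887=2.23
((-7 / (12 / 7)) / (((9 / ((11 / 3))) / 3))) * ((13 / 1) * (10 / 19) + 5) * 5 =-67375 / 228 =-295.50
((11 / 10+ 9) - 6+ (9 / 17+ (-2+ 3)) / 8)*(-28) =-120.15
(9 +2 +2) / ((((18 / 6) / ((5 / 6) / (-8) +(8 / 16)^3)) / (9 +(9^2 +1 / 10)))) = 11713 / 1440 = 8.13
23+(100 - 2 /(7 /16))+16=941 /7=134.43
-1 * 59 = -59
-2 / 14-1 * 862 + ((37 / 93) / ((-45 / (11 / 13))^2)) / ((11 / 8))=-192075469583 / 222788475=-862.14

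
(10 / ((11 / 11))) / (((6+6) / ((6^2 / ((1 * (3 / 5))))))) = 50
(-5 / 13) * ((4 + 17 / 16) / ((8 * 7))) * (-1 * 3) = 0.10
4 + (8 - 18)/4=1.50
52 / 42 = 26 / 21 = 1.24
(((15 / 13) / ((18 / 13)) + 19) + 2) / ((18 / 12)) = 131 / 9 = 14.56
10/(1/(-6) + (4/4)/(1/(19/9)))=36/7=5.14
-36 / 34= -18 / 17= -1.06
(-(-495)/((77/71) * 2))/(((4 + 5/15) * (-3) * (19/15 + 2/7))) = -47925/4238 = -11.31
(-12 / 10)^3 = -216 / 125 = -1.73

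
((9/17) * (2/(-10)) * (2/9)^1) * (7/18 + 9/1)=-169/765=-0.22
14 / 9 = 1.56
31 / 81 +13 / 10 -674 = -544577 / 810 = -672.32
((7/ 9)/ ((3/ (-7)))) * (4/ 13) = -196/ 351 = -0.56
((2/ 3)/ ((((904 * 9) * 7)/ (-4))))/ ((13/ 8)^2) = -64/ 3609333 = -0.00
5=5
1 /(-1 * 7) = -1 /7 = -0.14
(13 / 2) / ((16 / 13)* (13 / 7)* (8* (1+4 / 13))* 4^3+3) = 1183 / 279074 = 0.00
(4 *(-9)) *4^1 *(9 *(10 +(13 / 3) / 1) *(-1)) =18576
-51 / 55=-0.93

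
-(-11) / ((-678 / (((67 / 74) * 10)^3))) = -413549125 / 34342734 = -12.04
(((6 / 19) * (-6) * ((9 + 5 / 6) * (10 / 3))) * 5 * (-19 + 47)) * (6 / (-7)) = 141600 / 19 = 7452.63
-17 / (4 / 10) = -85 / 2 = -42.50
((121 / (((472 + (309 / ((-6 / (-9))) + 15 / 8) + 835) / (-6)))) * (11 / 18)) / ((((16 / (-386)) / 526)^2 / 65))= -2620116935.23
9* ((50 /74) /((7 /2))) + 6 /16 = 4377 /2072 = 2.11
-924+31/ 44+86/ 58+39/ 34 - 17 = -937.67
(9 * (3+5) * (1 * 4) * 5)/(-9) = -160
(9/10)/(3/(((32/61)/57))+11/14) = 1008/365965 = 0.00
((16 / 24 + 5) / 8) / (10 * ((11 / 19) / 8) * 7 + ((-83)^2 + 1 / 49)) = 15827 / 154041462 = 0.00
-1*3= -3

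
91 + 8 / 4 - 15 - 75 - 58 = -55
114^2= 12996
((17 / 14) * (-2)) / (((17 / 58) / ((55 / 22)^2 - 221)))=24911 / 14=1779.36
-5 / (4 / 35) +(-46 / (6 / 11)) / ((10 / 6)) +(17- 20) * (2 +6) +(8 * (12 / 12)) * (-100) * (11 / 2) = -90367 / 20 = -4518.35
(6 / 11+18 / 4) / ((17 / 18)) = 999 / 187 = 5.34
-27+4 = -23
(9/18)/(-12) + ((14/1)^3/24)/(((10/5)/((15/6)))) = 1143/8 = 142.88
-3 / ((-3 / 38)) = 38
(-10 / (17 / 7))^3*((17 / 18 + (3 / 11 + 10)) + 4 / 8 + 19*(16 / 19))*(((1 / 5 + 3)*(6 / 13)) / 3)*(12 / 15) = -4818903040 / 6323031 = -762.12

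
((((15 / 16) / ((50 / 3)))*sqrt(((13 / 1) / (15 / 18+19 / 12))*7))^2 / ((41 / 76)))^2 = 176523501609 / 3619125760000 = 0.05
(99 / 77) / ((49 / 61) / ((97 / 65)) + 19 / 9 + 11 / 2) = 958554 / 6075713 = 0.16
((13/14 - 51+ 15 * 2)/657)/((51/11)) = -3091/469098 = -0.01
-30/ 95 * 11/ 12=-11/ 38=-0.29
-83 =-83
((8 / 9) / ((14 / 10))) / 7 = 40 / 441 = 0.09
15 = 15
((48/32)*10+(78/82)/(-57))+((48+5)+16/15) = 806849/11685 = 69.05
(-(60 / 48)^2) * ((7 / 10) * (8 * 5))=-175 / 4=-43.75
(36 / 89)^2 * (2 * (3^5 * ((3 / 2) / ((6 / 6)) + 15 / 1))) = 10392624 / 7921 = 1312.03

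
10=10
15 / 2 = 7.50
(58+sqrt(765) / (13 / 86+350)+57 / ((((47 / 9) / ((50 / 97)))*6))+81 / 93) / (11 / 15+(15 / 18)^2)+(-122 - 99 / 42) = -41935019773 / 508501742+46440*sqrt(85) / 7739041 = -82.41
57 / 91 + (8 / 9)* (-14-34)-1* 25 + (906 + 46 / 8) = 922423 / 1092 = 844.71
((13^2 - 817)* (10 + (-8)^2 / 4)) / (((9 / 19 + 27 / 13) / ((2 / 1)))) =-462384 / 35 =-13210.97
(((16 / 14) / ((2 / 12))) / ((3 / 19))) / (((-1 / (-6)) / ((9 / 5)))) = 16416 / 35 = 469.03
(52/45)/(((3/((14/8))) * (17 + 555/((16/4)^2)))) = 1456/111645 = 0.01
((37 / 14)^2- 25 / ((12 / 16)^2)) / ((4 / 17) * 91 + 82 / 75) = -28083575 / 16872072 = -1.66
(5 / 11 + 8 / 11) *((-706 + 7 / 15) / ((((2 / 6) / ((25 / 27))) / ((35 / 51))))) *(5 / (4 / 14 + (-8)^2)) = -33706855 / 272646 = -123.63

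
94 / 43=2.19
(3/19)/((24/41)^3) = 68921/87552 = 0.79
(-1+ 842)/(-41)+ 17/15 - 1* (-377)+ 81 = 269752/615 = 438.62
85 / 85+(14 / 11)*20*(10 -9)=291 / 11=26.45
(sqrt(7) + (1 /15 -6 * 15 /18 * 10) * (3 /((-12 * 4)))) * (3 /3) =sqrt(7) + 749 /240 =5.77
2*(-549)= -1098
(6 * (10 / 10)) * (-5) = -30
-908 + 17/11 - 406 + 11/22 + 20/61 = -1760203/1342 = -1311.63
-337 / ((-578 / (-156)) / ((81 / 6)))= -354861 / 289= -1227.89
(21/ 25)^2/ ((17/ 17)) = 441/ 625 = 0.71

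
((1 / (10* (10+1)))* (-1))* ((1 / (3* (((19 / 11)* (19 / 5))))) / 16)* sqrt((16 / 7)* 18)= -sqrt(14) / 20216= -0.00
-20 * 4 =-80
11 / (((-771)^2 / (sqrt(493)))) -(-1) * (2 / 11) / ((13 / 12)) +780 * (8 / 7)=11 * sqrt(493) / 594441 +892488 / 1001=891.60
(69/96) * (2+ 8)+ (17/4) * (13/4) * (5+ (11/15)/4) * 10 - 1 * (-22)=71533/96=745.14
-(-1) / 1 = 1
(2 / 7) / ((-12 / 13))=-13 / 42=-0.31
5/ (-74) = -5/ 74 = -0.07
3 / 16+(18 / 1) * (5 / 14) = 741 / 112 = 6.62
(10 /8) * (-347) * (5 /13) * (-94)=15681.73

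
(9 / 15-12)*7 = -399 / 5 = -79.80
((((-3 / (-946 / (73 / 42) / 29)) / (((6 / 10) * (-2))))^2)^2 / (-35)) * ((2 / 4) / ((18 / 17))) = -42681764622032125 / 10048060252926126047232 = -0.00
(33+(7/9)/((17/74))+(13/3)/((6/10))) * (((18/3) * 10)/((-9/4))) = -177920/153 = -1162.88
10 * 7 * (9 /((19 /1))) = 630 /19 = 33.16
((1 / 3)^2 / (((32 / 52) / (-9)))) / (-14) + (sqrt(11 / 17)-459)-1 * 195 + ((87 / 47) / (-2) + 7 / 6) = -10322327 / 15792 + sqrt(187) / 17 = -652.84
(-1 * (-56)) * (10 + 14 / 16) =609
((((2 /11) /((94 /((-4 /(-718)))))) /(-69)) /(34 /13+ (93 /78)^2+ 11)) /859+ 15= 1677358478595823 /111823898573145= 15.00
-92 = -92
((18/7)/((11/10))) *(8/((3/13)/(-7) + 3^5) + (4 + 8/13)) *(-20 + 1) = -152311296/737737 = -206.46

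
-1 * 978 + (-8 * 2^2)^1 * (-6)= -786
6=6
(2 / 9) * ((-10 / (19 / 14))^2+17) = 17158 / 1083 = 15.84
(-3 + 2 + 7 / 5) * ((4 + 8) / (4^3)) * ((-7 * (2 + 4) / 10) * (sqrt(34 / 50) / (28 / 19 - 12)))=1197 * sqrt(17) / 200000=0.02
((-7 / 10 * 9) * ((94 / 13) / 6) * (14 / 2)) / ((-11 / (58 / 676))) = 200361 / 483340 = 0.41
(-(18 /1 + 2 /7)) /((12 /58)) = -1856 /21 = -88.38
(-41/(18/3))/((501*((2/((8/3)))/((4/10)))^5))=-671744/1141340625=-0.00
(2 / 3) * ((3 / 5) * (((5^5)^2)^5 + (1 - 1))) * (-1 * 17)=-603961325396085157990455627441406250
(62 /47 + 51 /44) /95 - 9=-352603 /39292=-8.97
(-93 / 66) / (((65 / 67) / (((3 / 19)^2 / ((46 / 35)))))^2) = -552322071 / 1025272839448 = -0.00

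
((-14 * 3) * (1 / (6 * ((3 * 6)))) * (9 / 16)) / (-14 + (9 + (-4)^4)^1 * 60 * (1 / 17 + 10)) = -119 / 86997184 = -0.00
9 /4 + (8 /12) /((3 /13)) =185 /36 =5.14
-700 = -700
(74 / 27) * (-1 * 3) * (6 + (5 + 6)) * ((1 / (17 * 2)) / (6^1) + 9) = -67969 / 54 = -1258.69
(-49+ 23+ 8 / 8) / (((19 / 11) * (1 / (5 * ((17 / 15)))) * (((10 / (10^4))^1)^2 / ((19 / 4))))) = -1168750000 / 3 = -389583333.33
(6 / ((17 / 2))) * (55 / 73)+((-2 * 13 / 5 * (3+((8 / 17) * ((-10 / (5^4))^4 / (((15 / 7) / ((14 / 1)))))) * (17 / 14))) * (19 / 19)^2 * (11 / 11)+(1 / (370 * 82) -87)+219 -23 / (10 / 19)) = 10097613395128721777 / 137885522460937500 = 73.23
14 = 14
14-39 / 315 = 1457 / 105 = 13.88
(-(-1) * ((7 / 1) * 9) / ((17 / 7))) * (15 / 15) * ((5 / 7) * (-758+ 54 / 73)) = -14031.59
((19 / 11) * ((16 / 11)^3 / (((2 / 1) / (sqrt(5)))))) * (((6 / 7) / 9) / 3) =0.19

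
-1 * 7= -7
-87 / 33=-29 / 11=-2.64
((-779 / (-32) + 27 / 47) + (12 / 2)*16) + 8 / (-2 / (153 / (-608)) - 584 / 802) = 20322927659 / 166545440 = 122.03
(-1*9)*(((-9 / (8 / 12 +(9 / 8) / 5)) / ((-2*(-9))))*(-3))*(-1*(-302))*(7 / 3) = -1141560 / 107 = -10668.79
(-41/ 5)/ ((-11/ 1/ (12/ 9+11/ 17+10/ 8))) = 27019/ 11220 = 2.41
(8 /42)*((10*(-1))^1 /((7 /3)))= -40 /49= -0.82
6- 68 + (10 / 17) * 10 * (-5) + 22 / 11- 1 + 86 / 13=-18519 / 221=-83.80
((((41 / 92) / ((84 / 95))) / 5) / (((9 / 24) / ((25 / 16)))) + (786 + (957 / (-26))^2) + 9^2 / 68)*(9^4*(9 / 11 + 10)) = 208058567864787 / 1368224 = 152064696.91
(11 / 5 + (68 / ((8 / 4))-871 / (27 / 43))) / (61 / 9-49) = 91189 / 2850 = 32.00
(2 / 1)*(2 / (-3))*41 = -164 / 3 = -54.67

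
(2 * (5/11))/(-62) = -0.01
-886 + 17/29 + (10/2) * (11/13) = -332206/377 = -881.18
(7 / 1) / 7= 1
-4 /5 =-0.80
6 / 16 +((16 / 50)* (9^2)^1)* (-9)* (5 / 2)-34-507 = -44953 / 40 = -1123.82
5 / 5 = 1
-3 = -3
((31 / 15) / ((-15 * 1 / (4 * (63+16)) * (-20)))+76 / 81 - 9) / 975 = -59584 / 9871875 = -0.01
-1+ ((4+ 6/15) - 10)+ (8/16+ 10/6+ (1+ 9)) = 167/30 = 5.57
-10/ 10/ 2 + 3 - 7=-9/ 2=-4.50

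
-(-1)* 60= 60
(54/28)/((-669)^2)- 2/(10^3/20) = -696131/17405150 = -0.04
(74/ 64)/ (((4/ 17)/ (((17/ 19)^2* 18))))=1636029/ 23104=70.81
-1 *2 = -2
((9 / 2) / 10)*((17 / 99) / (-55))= -17 / 12100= -0.00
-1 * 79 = -79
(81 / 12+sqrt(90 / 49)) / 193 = 3 * sqrt(10) / 1351+27 / 772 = 0.04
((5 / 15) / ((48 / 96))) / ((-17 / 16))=-32 / 51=-0.63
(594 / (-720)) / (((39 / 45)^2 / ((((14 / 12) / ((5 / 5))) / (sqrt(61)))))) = -3465 *sqrt(61) / 164944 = -0.16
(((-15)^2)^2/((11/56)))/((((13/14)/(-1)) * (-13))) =39690000/1859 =21350.19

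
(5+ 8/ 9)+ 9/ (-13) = 608/ 117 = 5.20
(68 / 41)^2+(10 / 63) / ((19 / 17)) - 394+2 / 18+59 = -222676108 / 670719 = -332.00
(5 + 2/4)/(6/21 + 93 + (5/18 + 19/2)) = 693/12986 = 0.05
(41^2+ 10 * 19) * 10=18710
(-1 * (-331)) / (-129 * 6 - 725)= -0.22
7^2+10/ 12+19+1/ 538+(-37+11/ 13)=342860/ 10491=32.68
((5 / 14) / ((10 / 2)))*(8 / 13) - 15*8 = -10916 / 91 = -119.96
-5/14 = -0.36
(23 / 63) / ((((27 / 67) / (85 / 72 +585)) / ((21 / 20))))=13007581 / 23328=557.60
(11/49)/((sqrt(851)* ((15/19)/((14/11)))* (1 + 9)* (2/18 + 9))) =57* sqrt(851)/12211850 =0.00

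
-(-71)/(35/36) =2556/35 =73.03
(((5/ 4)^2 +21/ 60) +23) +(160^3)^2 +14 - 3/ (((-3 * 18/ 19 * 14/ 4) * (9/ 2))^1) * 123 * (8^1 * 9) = 28185722881062493/ 1680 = 16777216000632.44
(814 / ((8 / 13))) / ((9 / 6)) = 881.83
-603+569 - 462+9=-487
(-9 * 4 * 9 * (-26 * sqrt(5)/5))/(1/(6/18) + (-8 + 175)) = 4212 * sqrt(5)/425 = 22.16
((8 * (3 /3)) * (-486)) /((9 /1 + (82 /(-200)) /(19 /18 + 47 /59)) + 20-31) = 382384800 /218471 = 1750.28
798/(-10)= -399/5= -79.80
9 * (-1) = -9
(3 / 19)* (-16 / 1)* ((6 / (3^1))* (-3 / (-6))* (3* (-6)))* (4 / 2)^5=27648 / 19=1455.16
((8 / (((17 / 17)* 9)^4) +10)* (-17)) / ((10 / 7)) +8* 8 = -55.01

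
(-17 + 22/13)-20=-459/13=-35.31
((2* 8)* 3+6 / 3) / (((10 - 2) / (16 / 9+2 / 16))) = 11.89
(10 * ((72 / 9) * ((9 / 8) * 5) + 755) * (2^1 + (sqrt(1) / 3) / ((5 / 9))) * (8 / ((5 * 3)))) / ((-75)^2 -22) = 2560 / 1293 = 1.98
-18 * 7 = -126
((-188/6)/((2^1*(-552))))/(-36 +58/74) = -1739/2157768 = -0.00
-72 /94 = -36 /47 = -0.77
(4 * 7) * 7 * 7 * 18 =24696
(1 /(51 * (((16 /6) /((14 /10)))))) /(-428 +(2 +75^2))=7 /3535320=0.00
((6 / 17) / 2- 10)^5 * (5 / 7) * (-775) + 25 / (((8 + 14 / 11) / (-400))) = 1509962177096375 / 29816997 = 50640987.66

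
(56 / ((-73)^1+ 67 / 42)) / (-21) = 112 / 2999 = 0.04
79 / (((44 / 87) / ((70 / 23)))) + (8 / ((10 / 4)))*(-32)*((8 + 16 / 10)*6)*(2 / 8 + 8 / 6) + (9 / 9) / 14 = -392427187 / 44275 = -8863.40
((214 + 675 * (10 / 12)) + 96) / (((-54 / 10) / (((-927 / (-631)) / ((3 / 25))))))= -22466875 / 11358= -1978.07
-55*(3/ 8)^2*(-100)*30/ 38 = 185625/ 304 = 610.61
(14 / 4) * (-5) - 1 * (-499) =963 / 2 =481.50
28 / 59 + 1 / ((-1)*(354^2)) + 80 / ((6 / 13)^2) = 47122591 / 125316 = 376.03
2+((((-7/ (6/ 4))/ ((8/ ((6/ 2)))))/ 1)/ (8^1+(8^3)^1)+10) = 24953/ 2080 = 12.00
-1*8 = -8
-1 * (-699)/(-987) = -233/329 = -0.71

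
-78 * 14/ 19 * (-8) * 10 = 87360/ 19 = 4597.89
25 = 25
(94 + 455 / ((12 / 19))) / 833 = 9773 / 9996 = 0.98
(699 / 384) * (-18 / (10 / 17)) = -35649 / 640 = -55.70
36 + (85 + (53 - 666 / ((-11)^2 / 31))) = 408 / 121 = 3.37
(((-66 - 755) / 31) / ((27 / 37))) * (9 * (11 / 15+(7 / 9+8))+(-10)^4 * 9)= -13682651356 / 4185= -3269450.74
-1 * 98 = -98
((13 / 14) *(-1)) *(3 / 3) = -13 / 14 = -0.93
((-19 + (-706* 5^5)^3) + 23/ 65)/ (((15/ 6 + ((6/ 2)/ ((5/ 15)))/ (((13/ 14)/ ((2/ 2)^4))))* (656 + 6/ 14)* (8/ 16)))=-2683618480255378.06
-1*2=-2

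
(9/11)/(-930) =-3/3410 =-0.00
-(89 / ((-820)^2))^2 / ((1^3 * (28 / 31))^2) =-7612081 / 354463459840000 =-0.00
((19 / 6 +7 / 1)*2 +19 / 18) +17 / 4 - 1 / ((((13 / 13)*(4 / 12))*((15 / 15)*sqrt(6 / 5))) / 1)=923 / 36 - sqrt(30) / 2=22.90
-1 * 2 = -2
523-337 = 186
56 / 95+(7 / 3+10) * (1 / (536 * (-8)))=716869 / 1222080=0.59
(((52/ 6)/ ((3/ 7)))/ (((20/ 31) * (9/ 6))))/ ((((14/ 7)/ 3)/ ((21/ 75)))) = 19747/ 2250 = 8.78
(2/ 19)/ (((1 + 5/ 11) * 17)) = 11/ 2584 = 0.00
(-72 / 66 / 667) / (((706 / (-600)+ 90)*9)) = -400 / 195509039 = -0.00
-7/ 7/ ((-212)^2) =-1/ 44944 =-0.00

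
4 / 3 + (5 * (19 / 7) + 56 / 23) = 8375 / 483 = 17.34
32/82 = 16/41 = 0.39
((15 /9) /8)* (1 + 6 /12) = 0.31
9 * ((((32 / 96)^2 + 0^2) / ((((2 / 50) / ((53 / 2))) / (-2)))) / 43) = -1325 / 43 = -30.81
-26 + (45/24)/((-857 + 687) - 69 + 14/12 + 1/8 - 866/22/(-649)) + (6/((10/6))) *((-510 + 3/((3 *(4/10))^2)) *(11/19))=-1678188215335/1547268914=-1084.61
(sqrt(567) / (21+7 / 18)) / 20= 0.06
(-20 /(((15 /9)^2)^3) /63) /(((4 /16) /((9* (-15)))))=34992 /4375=8.00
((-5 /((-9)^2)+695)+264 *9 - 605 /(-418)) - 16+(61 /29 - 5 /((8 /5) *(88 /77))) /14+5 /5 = 122261141767 /39989376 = 3057.34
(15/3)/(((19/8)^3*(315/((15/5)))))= 512/144039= 0.00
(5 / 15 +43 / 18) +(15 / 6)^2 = 323 / 36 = 8.97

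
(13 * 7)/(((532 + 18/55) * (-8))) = -5005/234224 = -0.02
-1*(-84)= 84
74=74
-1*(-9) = 9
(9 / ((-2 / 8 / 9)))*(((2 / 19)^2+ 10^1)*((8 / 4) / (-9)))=260208 / 361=720.80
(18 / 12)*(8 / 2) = 6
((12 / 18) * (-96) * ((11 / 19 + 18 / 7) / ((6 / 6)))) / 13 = -26816 / 1729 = -15.51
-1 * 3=-3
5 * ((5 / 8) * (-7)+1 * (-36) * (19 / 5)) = -5647 / 8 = -705.88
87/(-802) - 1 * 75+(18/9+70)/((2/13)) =315099/802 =392.89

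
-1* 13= -13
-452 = -452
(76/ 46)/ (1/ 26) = 988/ 23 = 42.96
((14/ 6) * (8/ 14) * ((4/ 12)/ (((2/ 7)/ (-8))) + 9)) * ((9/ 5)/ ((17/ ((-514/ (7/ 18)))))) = 37008/ 595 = 62.20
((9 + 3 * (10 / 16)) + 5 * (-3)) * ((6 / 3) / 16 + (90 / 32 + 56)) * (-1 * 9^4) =204171759 / 128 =1595091.87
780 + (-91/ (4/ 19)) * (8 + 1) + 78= -12129/ 4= -3032.25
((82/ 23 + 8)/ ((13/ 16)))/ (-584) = -532/ 21827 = -0.02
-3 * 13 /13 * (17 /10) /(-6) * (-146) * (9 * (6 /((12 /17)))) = -189873 /20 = -9493.65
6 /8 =0.75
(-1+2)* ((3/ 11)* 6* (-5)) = -90/ 11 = -8.18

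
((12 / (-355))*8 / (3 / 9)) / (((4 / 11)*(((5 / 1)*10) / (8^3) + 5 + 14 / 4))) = -0.26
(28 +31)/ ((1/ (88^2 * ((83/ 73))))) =37922368/ 73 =519484.49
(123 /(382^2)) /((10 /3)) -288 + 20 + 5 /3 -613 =-879.33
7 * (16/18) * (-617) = -34552/9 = -3839.11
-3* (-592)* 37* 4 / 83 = 262848 / 83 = 3166.84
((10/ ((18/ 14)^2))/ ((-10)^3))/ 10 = -49/ 81000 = -0.00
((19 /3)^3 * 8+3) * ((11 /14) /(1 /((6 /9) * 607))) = 647127.30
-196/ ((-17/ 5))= 57.65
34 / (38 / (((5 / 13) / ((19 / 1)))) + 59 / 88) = 14960 / 826263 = 0.02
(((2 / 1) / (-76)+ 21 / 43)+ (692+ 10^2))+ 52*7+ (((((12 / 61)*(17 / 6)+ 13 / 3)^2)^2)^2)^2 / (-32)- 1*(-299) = -138481077096829289783544465940349819071001060181025 / 41360851452114528911185589064149399352864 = -3348119592.20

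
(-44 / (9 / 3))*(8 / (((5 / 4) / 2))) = -2816 / 15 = -187.73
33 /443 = 0.07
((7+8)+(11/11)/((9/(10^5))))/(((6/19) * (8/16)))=1902565/27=70465.37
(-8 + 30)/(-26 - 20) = -11/23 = -0.48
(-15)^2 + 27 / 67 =15102 / 67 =225.40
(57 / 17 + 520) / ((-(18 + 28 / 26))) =-3731 / 136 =-27.43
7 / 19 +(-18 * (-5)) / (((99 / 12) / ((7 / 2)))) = 8057 / 209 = 38.55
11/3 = 3.67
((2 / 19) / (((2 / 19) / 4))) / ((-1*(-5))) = 4 / 5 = 0.80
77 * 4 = 308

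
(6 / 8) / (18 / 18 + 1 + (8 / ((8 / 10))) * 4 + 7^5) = 3 / 67396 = 0.00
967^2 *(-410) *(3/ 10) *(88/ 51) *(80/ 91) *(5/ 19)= -1349520444800/ 29393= -45912987.61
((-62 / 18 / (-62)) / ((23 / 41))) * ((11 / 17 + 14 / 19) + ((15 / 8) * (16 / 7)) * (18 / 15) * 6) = 996259 / 312018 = 3.19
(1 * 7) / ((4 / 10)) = 17.50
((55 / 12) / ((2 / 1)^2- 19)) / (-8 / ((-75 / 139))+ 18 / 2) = -0.01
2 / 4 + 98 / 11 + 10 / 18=1973 / 198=9.96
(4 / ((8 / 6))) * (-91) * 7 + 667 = -1244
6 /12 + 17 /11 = 45 /22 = 2.05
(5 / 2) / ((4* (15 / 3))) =1 / 8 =0.12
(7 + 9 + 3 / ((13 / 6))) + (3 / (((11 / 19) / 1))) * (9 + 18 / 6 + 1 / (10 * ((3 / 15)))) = 23497 / 286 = 82.16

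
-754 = -754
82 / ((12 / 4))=82 / 3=27.33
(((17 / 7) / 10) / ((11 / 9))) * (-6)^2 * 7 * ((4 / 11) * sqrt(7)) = 11016 * sqrt(7) / 605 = 48.17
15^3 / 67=3375 / 67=50.37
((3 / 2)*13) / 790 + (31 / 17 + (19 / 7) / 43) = 15452883 / 8084860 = 1.91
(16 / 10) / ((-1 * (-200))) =1 / 125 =0.01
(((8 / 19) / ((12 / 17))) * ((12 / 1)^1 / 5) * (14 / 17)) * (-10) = -224 / 19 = -11.79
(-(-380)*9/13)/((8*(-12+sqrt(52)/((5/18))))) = 7125/9568+4275*sqrt(13)/9568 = 2.36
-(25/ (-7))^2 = -625/ 49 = -12.76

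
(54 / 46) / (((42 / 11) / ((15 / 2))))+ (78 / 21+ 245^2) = 38659977 / 644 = 60031.02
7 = 7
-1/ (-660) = 1/ 660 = 0.00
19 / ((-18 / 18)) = -19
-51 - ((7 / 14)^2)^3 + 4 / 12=-9731 / 192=-50.68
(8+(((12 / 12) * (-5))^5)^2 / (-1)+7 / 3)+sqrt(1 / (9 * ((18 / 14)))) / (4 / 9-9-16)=-29296844 / 3-sqrt(7) / 221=-9765614.68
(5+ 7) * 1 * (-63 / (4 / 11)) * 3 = -6237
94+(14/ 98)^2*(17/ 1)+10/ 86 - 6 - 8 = 169536/ 2107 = 80.46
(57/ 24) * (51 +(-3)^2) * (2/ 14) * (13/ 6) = 1235/ 28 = 44.11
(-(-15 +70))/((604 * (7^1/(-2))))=55/2114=0.03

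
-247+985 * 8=7633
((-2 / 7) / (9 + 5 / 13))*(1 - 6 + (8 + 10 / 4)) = -143 / 854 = -0.17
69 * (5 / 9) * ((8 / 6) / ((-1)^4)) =460 / 9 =51.11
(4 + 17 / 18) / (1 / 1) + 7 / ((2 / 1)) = 76 / 9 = 8.44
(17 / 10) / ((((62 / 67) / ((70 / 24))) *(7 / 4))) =1139 / 372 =3.06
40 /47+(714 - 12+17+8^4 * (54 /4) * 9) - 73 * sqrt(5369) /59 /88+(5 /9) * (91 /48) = 10119207097 /20304 - 73 * sqrt(5369) /5192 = 498383.87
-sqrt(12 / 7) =-2 * sqrt(21) / 7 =-1.31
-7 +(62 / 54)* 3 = -32 / 9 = -3.56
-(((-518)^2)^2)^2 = -5183678737521468088576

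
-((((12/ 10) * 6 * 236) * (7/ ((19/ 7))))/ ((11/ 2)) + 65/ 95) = -833323/ 1045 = -797.44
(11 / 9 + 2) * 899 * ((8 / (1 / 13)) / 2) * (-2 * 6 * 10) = -54227680 / 3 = -18075893.33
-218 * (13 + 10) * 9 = -45126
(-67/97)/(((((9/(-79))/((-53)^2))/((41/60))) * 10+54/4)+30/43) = -52424698462/1077536350587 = -0.05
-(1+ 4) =-5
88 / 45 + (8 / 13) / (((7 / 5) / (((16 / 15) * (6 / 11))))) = 99608 / 45045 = 2.21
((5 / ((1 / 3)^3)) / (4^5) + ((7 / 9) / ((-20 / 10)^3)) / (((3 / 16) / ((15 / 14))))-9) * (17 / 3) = -1476433 / 27648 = -53.40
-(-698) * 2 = 1396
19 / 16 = 1.19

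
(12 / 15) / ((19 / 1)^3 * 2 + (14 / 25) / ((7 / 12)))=10 / 171487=0.00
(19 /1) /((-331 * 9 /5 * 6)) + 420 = 7506985 /17874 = 419.99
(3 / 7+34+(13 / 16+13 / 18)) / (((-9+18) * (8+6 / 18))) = 36251 / 75600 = 0.48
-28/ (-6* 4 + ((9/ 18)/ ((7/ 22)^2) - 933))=1372/ 46651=0.03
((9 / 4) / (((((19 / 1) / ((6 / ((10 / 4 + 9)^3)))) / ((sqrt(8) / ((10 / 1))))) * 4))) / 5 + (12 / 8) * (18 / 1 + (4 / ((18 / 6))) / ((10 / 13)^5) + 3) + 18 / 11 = 27 * sqrt(2) / 5779325 + 22309223 / 550000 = 40.56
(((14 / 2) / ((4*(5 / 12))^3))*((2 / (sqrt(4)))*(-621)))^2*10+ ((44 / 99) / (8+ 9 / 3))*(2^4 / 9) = 8816308.65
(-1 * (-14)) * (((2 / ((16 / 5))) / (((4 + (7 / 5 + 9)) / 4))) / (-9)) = -175 / 648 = -0.27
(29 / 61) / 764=29 / 46604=0.00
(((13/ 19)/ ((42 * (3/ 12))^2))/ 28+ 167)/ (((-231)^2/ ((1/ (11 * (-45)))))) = -9795064/ 1549242452835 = -0.00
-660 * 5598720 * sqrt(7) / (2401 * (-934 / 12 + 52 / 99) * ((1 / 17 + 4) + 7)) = 3109473100800 * sqrt(7) / 1727349029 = 4762.73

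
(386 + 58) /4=111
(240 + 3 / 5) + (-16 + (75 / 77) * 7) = 12728 / 55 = 231.42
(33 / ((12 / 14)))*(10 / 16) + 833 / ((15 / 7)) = 99071 / 240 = 412.80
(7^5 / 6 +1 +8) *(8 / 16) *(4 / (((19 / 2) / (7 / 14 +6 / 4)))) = 67444 / 57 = 1183.23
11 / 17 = 0.65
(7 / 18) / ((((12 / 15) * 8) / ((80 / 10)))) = 35 / 72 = 0.49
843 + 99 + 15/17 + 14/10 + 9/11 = 883669/935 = 945.10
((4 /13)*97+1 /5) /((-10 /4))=-3906 /325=-12.02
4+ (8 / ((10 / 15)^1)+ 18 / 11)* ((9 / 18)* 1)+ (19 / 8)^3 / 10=684729 / 56320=12.16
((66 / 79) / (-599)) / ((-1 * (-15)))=-22 / 236605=-0.00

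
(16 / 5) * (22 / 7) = 352 / 35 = 10.06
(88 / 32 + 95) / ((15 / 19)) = 7429 / 60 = 123.82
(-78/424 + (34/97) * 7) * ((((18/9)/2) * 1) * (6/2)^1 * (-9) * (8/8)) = -61.28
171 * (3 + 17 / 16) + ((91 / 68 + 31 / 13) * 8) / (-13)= 31828083 / 45968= 692.40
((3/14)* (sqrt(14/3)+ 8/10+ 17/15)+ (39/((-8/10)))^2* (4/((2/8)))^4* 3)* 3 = 3* sqrt(42)/14+ 98122752087/70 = 1401753602.63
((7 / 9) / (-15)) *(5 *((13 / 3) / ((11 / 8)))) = -728 / 891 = -0.82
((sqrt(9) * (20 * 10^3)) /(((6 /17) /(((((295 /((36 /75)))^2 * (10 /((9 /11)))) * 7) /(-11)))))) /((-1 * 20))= 4045302734375 /162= 24971004533.18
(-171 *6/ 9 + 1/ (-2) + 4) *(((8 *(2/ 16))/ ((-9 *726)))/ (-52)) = -17/ 52272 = -0.00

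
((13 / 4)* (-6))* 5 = -195 / 2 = -97.50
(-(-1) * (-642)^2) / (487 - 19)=11449 / 13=880.69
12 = 12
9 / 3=3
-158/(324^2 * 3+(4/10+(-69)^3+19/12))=9480/814741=0.01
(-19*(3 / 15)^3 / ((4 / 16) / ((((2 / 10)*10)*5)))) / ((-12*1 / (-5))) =-38 / 15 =-2.53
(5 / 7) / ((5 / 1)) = 1 / 7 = 0.14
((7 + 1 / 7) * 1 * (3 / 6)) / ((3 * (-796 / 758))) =-9475 / 8358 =-1.13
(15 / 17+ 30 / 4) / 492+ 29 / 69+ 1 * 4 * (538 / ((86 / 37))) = 15324663265 / 16543992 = 926.30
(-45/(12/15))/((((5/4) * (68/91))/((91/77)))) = -53235/748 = -71.17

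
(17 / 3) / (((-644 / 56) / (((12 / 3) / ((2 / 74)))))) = -5032 / 69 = -72.93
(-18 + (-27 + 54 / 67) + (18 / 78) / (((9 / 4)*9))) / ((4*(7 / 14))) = -1039043 / 47034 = -22.09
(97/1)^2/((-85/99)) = -931491/85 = -10958.72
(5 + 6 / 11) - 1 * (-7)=12.55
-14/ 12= -7/ 6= -1.17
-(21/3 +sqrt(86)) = -sqrt(86) - 7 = -16.27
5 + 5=10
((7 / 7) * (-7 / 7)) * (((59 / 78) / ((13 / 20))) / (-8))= 295 / 2028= 0.15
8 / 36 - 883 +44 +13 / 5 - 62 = -40418 / 45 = -898.18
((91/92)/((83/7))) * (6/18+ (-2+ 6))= 8281/22908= 0.36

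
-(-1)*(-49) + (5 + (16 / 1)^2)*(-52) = -13621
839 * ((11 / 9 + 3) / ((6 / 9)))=15941 / 3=5313.67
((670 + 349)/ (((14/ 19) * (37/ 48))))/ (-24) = -19361/ 259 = -74.75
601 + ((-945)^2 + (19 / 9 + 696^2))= 12402397 / 9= 1378044.11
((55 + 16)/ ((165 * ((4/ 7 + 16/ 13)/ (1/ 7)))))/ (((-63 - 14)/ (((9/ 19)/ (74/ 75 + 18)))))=-41535/ 3758294848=-0.00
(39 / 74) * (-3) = -117 / 74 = -1.58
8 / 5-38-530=-566.40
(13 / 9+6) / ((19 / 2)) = 134 / 171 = 0.78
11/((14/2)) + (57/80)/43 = 38239/24080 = 1.59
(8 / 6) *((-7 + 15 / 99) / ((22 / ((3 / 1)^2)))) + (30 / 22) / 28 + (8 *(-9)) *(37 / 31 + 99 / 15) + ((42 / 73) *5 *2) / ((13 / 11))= -279057495757 / 498357860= -559.95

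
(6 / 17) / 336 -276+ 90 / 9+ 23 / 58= -7332751 / 27608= -265.60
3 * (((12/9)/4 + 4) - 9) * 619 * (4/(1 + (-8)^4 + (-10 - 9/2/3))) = -69328/8171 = -8.48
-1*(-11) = 11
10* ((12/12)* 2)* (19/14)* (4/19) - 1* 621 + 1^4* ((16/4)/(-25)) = -107703/175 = -615.45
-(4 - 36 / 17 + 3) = -83 / 17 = -4.88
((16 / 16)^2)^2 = 1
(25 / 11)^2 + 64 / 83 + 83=893188 / 10043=88.94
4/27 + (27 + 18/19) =14413/513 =28.10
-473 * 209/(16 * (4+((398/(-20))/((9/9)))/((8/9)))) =494285/1471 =336.02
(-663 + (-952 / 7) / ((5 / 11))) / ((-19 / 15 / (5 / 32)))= 72165 / 608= 118.69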